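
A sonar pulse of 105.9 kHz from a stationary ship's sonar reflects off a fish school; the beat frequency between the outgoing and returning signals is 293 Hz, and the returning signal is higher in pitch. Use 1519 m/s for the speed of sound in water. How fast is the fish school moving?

Double Doppler shift off a moving reflector: f₂ = f₀ · (v + u)/(v − u) (u > 0 toward emitter).
Returning signal is higher, so f₂ = f₀ + Δf = 105900 + 293 = 106193 Hz.
Rearranging, u = v · (f₂ − f₀)/(f₂ + f₀) = 1519 × 293/212093 ≈ 2.10 m/s.
So the fish school is moving at 2.10 m/s toward the emitter.

2.10 m/s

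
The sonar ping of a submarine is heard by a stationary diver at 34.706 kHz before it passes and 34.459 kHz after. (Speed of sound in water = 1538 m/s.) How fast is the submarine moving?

f₁/f₂ = (v + v_s)/(v − v_s), so v_s = v · (f₁ − f₂)/(f₁ + f₂).
v_s = 1538 × (34.706 − 34.459)/(34.706 + 34.459) = 1538 × 0.247/69.165 ≈ 5.5 m/s.

5.5 m/s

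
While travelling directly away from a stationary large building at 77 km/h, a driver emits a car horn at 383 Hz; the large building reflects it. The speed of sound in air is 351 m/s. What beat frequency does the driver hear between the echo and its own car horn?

44.0 Hz

77 km/h = 21.39 m/s.
The large building receives the sound from a moving source: f₁ = f₀ · v/(v + v_e) = 383 × 351/372.39 ≈ 361.0 Hz.
On the return leg the driver is a moving observer: f₂ = f₁ · (v − v_e)/v = 361.0 × 329.61/351 ≈ 339.0 Hz.
Equivalently f₂ = f₀ · (v − v_e)/(v + v_e).
Beat against the emitted tone: |f₂ − f₀| = 2v_e·f₀/(v + v_e) = 2 × 21.39 × 383/372.39 ≈ 44.0 Hz.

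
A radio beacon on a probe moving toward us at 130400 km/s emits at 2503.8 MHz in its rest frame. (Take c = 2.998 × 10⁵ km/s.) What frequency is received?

β = v/c = 130400/299800 = 0.4350.
Relativistic Doppler for frequency: f' = f₀ · √((1 + β)/(1 − β)).
f' = 2503.8 × √(1.4350/0.5650) = 2503.8 × 1.59360 ≈ 3990.0 MHz.

3990.0 MHz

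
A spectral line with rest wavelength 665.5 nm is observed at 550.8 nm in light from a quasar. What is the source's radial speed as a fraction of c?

λ'/λ₀ = 0.8276 < 1 (blueshift), so the source is approaching.
λ'/λ₀ = √((1 − β)/(1 + β)) for an approaching source ⇒ β = (1 − r²)/(1 + r²) with r = λ'/λ₀.
β = (1 − 0.6850)/(1 + 0.6850) ≈ 0.187.

0.187c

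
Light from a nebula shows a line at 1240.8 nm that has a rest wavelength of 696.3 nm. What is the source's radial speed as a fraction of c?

λ'/λ₀ = 1.7820 > 1 (redshift), so the source is receding.
λ'/λ₀ = √((1 + β)/(1 − β)) for a receding source ⇒ β = (r² − 1)/(r² + 1) with r = λ'/λ₀.
β = (3.1755 − 1)/(3.1755 + 1) ≈ 0.521.

0.521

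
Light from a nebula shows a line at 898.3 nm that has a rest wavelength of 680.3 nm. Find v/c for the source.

λ'/λ₀ = 1.3204 > 1 (redshift), so the source is receding.
λ'/λ₀ = √((1 + β)/(1 − β)) for a receding source ⇒ β = (r² − 1)/(r² + 1) with r = λ'/λ₀.
β = (1.7436 − 1)/(1.7436 + 1) ≈ 0.271.

0.271c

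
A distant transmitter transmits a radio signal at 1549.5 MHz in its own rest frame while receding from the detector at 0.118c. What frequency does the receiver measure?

Relativistic Doppler for frequency: f' = f₀ · √((1 − β)/(1 + β)).
f' = 1549.5 × √(0.8820/1.1180) = 1549.5 × 0.88821 ≈ 1376.3 MHz.

1376.3 MHz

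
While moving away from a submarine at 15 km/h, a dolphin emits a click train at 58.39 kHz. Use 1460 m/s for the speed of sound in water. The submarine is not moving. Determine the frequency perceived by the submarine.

15 km/h = 4.167 m/s.
With the source moving away from a stationary observer, f' = f · v/(v + v_s).
f' = 58.39 × 1460/(1460 + 4.167) = 58.39 × 1460/1464 ≈ 58.2 kHz.

58.2 kHz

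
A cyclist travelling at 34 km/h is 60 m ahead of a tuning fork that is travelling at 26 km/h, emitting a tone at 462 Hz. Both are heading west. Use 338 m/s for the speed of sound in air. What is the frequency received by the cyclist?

26 km/h = 7.222 m/s; 34 km/h = 9.444 m/s.
The cyclist is ahead, so the tuning fork is moving toward it while the cyclist is moving away from the tuning fork.
General Doppler shift: f' = f · (v − v_o)/(v − v_s).
f' = 462 × (338 − 9.444)/(338 − 7.222) = 462 × 328.56/330.78 ≈ 459 Hz.

459 Hz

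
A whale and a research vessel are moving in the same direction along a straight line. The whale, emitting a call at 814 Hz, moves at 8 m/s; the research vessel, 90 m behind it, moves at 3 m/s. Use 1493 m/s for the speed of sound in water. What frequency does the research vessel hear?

The research vessel is behind, so the whale is moving away from it while the research vessel is moving toward the whale.
Both move, so f' = f · (v + v_o)/(v + v_s).
f' = 814 × (1493 + 3)/(1493 + 8) = 814 × 1496/1501 ≈ 811 Hz.

811 Hz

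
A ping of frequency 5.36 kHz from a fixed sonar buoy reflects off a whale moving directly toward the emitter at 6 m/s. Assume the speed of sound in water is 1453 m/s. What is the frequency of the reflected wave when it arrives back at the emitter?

The whale first receives the wave as a moving observer: f₁ = f₀ · (v + u)/v = 5.36 × (1453 + 6)/1453 ≈ 5.38 kHz.
The reflection then acts as a moving source: f₂ = f₁ · v/(v − u) ≈ 5.40 kHz.

5.40 kHz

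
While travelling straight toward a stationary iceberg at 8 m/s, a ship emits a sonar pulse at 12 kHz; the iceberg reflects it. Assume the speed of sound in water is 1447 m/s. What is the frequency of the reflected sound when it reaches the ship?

12.13 kHz

The iceberg receives the sound from a moving source: f₁ = f₀ · v/(v − v_e) = 12 × 1447/1439 ≈ 12.07 kHz.
On the return leg the ship is a moving observer: f₂ = f₁ · (v + v_e)/v = 12.07 × 1455/1447 ≈ 12.13 kHz.
Equivalently f₂ = f₀ · (v + v_e)/(v − v_e).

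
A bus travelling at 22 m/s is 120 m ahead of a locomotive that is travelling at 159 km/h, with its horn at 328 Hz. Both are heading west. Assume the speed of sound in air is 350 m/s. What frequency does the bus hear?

159 km/h = 44.17 m/s.
The bus is ahead, so the locomotive is moving toward it while the bus is moving away from the locomotive.
With source approaching and observer receding, f' = f · (v − v_o)/(v − v_s).
f' = 328 × (350 − 22)/(350 − 44.17) = 328 × 328/305.83 ≈ 352 Hz.

352 Hz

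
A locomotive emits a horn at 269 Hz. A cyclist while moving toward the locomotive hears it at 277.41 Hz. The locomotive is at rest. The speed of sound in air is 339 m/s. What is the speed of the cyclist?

f' = f · (v + v_o)/v ⇒ v_o = v · |f'/f − 1|.
v_o = 339 × |277.41/269 − 1| = 339 × 0.03126 ≈ 10.6 m/s.

10.6 m/s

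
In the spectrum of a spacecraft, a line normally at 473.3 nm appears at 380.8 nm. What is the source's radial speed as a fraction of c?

0.214

λ'/λ₀ = 0.8046 < 1 (blueshift), so the source is approaching.
λ'/λ₀ = √((1 − β)/(1 + β)) for an approaching source ⇒ β = (1 − r²)/(1 + r²) with r = λ'/λ₀.
β = (1 − 0.6473)/(1 + 0.6473) ≈ 0.214.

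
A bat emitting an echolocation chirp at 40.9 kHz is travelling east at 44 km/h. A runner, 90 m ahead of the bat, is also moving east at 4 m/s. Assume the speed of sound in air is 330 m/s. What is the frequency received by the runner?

42.0 kHz

44 km/h = 12.22 m/s.
The runner is ahead, so the bat is moving toward it while the runner is moving away from the bat.
General Doppler shift: f' = f · (v − v_o)/(v − v_s).
f' = 40.9 × (330 − 4)/(330 − 12.22) = 40.9 × 326/317.78 ≈ 42.0 kHz.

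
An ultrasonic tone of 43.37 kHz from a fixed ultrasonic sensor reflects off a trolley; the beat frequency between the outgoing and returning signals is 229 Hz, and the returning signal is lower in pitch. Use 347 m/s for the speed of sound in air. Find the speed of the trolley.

Double Doppler shift off a moving reflector: f₂ = f₀ · (v + u)/(v − u) (u > 0 toward emitter).
Returning signal is lower, so f₂ = f₀ − Δf = 43370 − 229 = 43141 Hz.
Rearranging, u = v · (f₂ − f₀)/(f₂ + f₀) = 347 × -229/86511 ≈ -0.92 m/s.
So the trolley is moving at 0.92 m/s away from the emitter.

0.92 m/s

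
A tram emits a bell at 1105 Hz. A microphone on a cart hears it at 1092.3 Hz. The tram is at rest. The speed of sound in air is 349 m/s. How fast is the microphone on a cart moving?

4.0 m/s

f' < f, so the microphone on a cart is receding.
f' = f · (v − v_o)/v ⇒ v_o = v · |f'/f − 1|.
v_o = 349 × |1092.3/1105 − 1| = 349 × 0.01149 ≈ 4.0 m/s.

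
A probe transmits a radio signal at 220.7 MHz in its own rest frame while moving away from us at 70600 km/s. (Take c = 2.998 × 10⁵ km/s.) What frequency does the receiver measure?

173.6 MHz

β = v/c = 70600/299800 = 0.2355.
Relativistic Doppler for frequency: f' = f₀ · √((1 − β)/(1 + β)).
f' = 220.7 × √(0.7645/1.2355) = 220.7 × 0.78663 ≈ 173.6 MHz.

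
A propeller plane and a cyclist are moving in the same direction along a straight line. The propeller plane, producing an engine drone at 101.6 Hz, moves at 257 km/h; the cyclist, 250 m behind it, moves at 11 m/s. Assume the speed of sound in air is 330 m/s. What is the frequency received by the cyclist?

257 km/h = 71.39 m/s.
The cyclist is behind, so the propeller plane is moving away from it while the cyclist is moving toward the propeller plane.
Both move, so f' = f · (v + v_o)/(v + v_s).
f' = 101.6 × (330 + 11)/(330 + 71.39) = 101.6 × 341/401.39 ≈ 86 Hz.

86 Hz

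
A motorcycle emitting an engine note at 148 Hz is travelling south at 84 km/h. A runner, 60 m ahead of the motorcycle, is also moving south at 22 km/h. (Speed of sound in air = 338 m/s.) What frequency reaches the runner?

156 Hz

84 km/h = 23.33 m/s; 22 km/h = 6.111 m/s.
The runner is ahead, so the motorcycle is moving toward it while the runner is moving away from the motorcycle.
Both move, so f' = f · (v − v_o)/(v − v_s).
f' = 148 × (338 − 6.111)/(338 − 23.33) = 148 × 331.89/314.67 ≈ 156 Hz.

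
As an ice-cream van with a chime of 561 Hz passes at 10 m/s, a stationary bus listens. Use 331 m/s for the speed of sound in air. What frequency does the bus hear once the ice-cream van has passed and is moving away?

545 Hz

Receding: f₂ = f · v/(v + v_s) = 561 × 331/341 ≈ 545 Hz.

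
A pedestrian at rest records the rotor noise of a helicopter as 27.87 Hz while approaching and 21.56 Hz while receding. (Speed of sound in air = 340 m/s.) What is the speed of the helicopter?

f₁/f₂ = (v + v_s)/(v − v_s), so v_s = v · (f₁ − f₂)/(f₁ + f₂).
v_s = 340 × (27.87 − 21.56)/(27.87 + 21.56) = 340 × 6.31/49.43 ≈ 43 m/s.

43 m/s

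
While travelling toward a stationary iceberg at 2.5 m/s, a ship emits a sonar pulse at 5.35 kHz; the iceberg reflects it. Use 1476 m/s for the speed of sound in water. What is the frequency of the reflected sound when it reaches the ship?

5.37 kHz

The iceberg receives the sound from a moving source: f₁ = f₀ · v/(v − v_e) = 5.35 × 1476/1473.5 ≈ 5.36 kHz.
On the return leg the ship is a moving observer: f₂ = f₁ · (v + v_e)/v = 5.36 × 1478.5/1476 ≈ 5.37 kHz.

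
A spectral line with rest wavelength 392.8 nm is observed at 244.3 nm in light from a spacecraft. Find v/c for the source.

0.442c

λ'/λ₀ = 0.6219 < 1 (blueshift), so the source is approaching.
λ'/λ₀ = √((1 − β)/(1 + β)) for an approaching source ⇒ β = (1 − r²)/(1 + r²) with r = λ'/λ₀.
β = (1 − 0.3868)/(1 + 0.3868) ≈ 0.442.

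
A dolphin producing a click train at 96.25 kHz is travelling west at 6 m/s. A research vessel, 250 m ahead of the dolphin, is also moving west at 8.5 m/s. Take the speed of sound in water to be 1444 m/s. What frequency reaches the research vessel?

The research vessel is ahead, so the dolphin is moving toward it while the research vessel is moving away from the dolphin.
With source approaching and observer receding, f' = f · (v − v_o)/(v − v_s).
f' = 96.25 × (1444 − 8.5)/(1444 − 6) = 96.25 × 1435.5/1438 ≈ 96.1 kHz.

96.1 kHz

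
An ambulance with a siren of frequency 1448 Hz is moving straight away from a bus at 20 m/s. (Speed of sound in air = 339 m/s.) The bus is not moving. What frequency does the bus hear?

1367 Hz

Moving source, stationary observer: f' = f · v/(v + v_s) since the source is receding.
f' = 1448 × 339/(339 + 20) = 1448 × 339/359 ≈ 1367 Hz.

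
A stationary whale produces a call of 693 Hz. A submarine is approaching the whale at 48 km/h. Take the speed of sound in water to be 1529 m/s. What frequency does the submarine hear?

48 km/h = 13.33 m/s.
Moving observer, stationary source: f' = f · (v + v_o)/v.
f' = 693 × (1529 + 13.33)/1529 = 693 × 1542.3/1529 ≈ 699 Hz.

699 Hz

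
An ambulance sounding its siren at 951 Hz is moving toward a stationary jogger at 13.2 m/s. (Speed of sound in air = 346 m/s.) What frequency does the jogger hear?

With the source moving toward a stationary observer, f' = f · v/(v − v_s).
f' = 951 × 346/(346 − 13.2) = 951 × 346/332.8 ≈ 989 Hz.

989 Hz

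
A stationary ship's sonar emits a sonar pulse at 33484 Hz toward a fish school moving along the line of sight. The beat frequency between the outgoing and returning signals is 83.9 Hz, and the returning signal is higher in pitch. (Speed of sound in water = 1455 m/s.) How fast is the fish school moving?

Double Doppler shift off a moving reflector: f₂ = f₀ · (v + u)/(v − u) (u > 0 toward emitter).
Returning signal is higher, so f₂ = f₀ + Δf = 33484 + 83.9 = 33567.9 Hz.
Rearranging, u = v · (f₂ − f₀)/(f₂ + f₀) = 1455 × 83.9/67051.9 ≈ 1.82 m/s.
So the fish school is moving at 1.82 m/s toward the emitter.

1.82 m/s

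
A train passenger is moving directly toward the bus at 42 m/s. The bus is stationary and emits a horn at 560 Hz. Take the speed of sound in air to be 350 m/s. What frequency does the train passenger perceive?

627 Hz

Only the observer moves, toward the source, so f' = f · (v + v_o)/v.
f' = 560 × (350 + 42)/350 = 560 × 392/350 ≈ 627 Hz.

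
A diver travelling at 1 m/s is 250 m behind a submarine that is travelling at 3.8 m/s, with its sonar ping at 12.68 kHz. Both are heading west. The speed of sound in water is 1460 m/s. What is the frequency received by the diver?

12.66 kHz

The diver is behind, so the submarine is moving away from it while the diver is moving toward the submarine.
With source receding and observer approaching, f' = f · (v + v_o)/(v + v_s).
f' = 12.68 × (1460 + 1)/(1460 + 3.8) = 12.68 × 1461/1463.8 ≈ 12.66 kHz.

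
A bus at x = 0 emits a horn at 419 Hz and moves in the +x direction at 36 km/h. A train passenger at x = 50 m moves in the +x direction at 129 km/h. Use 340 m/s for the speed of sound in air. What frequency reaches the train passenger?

386 Hz

36 km/h = 10 m/s; 129 km/h = 35.83 m/s.
The observer lies on the +x side, so the source is heading toward the observer and the observer is heading away from the source.
General Doppler shift: f' = f · (v − v_o)/(v − v_s).
f' = 419 × (340 − 35.83)/(340 − 10) = 419 × 304.17/330 ≈ 386 Hz.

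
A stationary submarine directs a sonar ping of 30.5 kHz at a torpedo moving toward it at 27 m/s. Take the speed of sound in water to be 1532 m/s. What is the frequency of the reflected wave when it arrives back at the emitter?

31.6 kHz

The torpedo first receives the wave as a moving observer: f₁ = f₀ · (v + u)/v = 30.5 × (1532 + 27)/1532 ≈ 31.0 kHz.
On reflection it acts as a source moving toward the stationary detector: f₂ = f₁ · v/(v − u) = 31.0 × 1532/1505 ≈ 31.6 kHz.
Equivalently f₂ = f₀ · (v + u)/(v − u).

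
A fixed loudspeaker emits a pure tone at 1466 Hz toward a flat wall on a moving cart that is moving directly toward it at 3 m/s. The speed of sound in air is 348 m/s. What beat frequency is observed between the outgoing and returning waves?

At the flat wall on a moving cart (a moving observer), f₁ = f₀ · (v + u)/v = 1466 × 351/348 ≈ 1478.6 Hz.
The reflection then acts as a moving source: f₂ = f₁ · v/(v − u) ≈ 1491.5 Hz.
Equivalently f₂ = f₀ · (v + u)/(v − u).
Beat frequency: |f₂ − f₀| = 2u·f₀/(v − u) = 2 × 3 × 1466/345 ≈ 25.5 Hz.

25.5 Hz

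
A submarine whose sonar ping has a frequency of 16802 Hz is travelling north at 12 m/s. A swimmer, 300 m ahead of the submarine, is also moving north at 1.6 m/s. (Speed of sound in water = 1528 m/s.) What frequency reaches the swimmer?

The swimmer is ahead, so the submarine is moving toward it while the swimmer is moving away from the submarine.
General Doppler shift: f' = f · (v − v_o)/(v − v_s).
f' = 16802 × (1528 − 1.6)/(1528 − 12) = 16802 × 1526.4/1516 ≈ 16917 Hz.

16917 Hz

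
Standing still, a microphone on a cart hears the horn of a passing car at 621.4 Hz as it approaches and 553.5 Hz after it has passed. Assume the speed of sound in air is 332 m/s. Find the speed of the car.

f₁/f₂ = (v + v_s)/(v − v_s), so v_s = v · (f₁ − f₂)/(f₁ + f₂).
v_s = 332 × (621.4 − 553.5)/(621.4 + 553.5) = 332 × 67.9/1174.9 ≈ 19.2 m/s.

19.2 m/s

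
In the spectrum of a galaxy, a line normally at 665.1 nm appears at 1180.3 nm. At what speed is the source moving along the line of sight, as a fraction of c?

λ'/λ₀ = 1.7746 > 1 (redshift), so the source is receding.
λ'/λ₀ = √((1 + β)/(1 − β)) for a receding source ⇒ β = (r² − 1)/(r² + 1) with r = λ'/λ₀.
β = (3.1493 − 1)/(3.1493 + 1) ≈ 0.518.

0.518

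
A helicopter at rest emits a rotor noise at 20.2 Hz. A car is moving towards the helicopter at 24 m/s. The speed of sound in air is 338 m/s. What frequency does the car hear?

Only the observer moves, toward the source, so f' = f · (v + v_o)/v.
f' = 20.2 × (338 + 24)/338 = 20.2 × 362/338 ≈ 21.6 Hz.

21.6 Hz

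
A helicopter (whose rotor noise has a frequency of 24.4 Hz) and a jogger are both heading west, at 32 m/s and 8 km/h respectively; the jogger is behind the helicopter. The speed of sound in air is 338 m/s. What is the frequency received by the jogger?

22.4 Hz

8 km/h = 2.222 m/s.
The jogger is behind, so the helicopter is moving away from it while the jogger is moving toward the helicopter.
With source receding and observer approaching, f' = f · (v + v_o)/(v + v_s).
f' = 24.4 × (338 + 2.222)/(338 + 32) = 24.4 × 340.22/370 ≈ 22.4 Hz.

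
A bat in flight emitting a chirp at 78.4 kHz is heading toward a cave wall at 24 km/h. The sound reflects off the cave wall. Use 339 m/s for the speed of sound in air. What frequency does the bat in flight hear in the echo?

81.5 kHz

24 km/h = 6.667 m/s.
The cave wall receives the sound from a moving source: f₁ = f₀ · v/(v − v_e) = 78.4 × 339/332.33 ≈ 80.0 kHz.
On the return leg the bat in flight is a moving observer: f₂ = f₁ · (v + v_e)/v = 80.0 × 345.67/339 ≈ 81.5 kHz.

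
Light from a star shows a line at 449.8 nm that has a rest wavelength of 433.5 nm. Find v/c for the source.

0.037c

λ'/λ₀ = 1.0376 > 1 (redshift), so the source is receding.
λ'/λ₀ = √((1 + β)/(1 − β)) for a receding source ⇒ β = (r² − 1)/(r² + 1) with r = λ'/λ₀.
β = (1.0766 − 1)/(1.0766 + 1) ≈ 0.037.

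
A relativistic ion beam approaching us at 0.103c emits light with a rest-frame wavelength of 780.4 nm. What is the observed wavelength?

703.8 nm

Relativistic Doppler for wavelength: λ' = λ₀ · √((1 − β)/(1 + β)).
λ' = 780.4 × √(0.8970/1.1030) = 780.4 × 0.90180 ≈ 703.8 nm.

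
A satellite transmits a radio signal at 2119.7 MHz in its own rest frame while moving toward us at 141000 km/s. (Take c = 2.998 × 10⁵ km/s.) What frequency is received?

β = v/c = 141000/299800 = 0.4703.
Relativistic Doppler for frequency: f' = f₀ · √((1 + β)/(1 − β)).
f' = 2119.7 × √(1.4703/0.5297) = 2119.7 × 1.66608 ≈ 3531.6 MHz.

3531.6 MHz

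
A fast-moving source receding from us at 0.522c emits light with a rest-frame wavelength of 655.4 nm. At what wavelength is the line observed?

Relativistic Doppler for wavelength: λ' = λ₀ · √((1 + β)/(1 − β)).
λ' = 655.4 × √(1.5220/0.4780) = 655.4 × 1.78440 ≈ 1169.5 nm.

1169.5 nm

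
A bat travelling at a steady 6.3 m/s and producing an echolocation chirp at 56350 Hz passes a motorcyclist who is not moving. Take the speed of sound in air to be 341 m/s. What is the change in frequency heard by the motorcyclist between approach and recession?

2083 Hz

Approaching: f₁ = f · v/(v − v_s) = 56350 × 341/334.7 ≈ 57411 Hz.
Receding: f₂ = f · v/(v + v_s) = 56350 × 341/347.3 ≈ 55328 Hz.
Drop: f₁ − f₂ = 2f·v·v_s/(v² − v_s²) = 2 × 56350 × 341 × 6.3/(341² − 6.3²) ≈ 2083 Hz.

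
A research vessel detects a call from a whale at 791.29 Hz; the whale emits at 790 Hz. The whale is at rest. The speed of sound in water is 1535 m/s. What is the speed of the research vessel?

2.51 m/s

f' > f, so the research vessel is approaching.
f' = f · (v + v_o)/v ⇒ v_o = v · |f'/f − 1|.
v_o = 1535 × |791.29/790 − 1| = 1535 × 0.001633 ≈ 2.51 m/s.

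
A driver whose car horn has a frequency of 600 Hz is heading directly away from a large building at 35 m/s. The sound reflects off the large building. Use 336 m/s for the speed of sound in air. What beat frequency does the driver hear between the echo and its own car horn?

The large building receives the sound from a moving source: f₁ = f₀ · v/(v + v_e) = 600 × 336/371 ≈ 543.4 Hz.
On the return leg the driver is a moving observer: f₂ = f₁ · (v − v_e)/v = 543.4 × 301/336 ≈ 486.8 Hz.
Beat against the emitted tone: |f₂ − f₀| = 2v_e·f₀/(v + v_e) = 2 × 35 × 600/371 ≈ 113 Hz.

113 Hz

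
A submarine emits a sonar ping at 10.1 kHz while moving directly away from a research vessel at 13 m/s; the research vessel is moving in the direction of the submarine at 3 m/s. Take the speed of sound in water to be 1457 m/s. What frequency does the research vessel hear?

10.03 kHz

Both move, so f' = f · (v + v_o)/(v + v_s).
f' = 10.1 × (1457 + 3)/(1457 + 13) = 10.1 × 1460/1470 ≈ 10.03 kHz.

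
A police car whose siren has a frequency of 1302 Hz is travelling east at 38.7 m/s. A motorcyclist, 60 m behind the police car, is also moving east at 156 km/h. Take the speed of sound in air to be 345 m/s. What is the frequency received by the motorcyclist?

156 km/h = 43.33 m/s.
The motorcyclist is behind, so the police car is moving away from it while the motorcyclist is moving toward the police car.
Both move, so f' = f · (v + v_o)/(v + v_s).
f' = 1302 × (345 + 43.33)/(345 + 38.7) = 1302 × 388.33/383.7 ≈ 1318 Hz.

1318 Hz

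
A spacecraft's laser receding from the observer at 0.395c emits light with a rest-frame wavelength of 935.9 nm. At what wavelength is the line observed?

Relativistic Doppler for wavelength: λ' = λ₀ · √((1 + β)/(1 − β)).
λ' = 935.9 × √(1.3950/0.6050) = 935.9 × 1.51848 ≈ 1421.1 nm.

1421.1 nm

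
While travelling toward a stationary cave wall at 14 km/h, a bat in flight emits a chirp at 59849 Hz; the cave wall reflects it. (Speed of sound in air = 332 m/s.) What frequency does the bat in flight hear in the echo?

61268 Hz

14 km/h = 3.889 m/s.
The cave wall receives the sound from a moving source: f₁ = f₀ · v/(v − v_e) = 59849 × 332/328.11 ≈ 60558 Hz.
On the return leg the bat in flight is a moving observer: f₂ = f₁ · (v + v_e)/v = 60558 × 335.89/332 ≈ 61268 Hz.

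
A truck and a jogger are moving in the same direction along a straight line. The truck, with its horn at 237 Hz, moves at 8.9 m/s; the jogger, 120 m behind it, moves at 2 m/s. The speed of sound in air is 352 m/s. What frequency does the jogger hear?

232 Hz

The jogger is behind, so the truck is moving away from it while the jogger is moving toward the truck.
With source receding and observer approaching, f' = f · (v + v_o)/(v + v_s).
f' = 237 × (352 + 2)/(352 + 8.9) = 237 × 354/360.9 ≈ 232 Hz.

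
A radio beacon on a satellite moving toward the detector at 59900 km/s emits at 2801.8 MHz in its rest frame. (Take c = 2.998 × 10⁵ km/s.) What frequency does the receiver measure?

3430.8 MHz

β = v/c = 59900/299800 = 0.1998.
Relativistic Doppler for frequency: f' = f₀ · √((1 + β)/(1 − β)).
f' = 2801.8 × √(1.1998/0.8002) = 2801.8 × 1.22449 ≈ 3430.8 MHz.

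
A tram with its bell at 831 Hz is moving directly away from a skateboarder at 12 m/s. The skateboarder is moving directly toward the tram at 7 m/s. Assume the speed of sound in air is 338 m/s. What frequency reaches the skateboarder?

General Doppler shift: f' = f · (v + v_o)/(v + v_s).
f' = 831 × (338 + 7)/(338 + 12) = 831 × 345/350 ≈ 819 Hz.

819 Hz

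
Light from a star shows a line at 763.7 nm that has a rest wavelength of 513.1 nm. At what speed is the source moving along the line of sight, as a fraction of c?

λ'/λ₀ = 1.4884 > 1 (redshift), so the source is receding.
λ'/λ₀ = √((1 + β)/(1 − β)) for a receding source ⇒ β = (r² − 1)/(r² + 1) with r = λ'/λ₀.
β = (2.2153 − 1)/(2.2153 + 1) ≈ 0.378.

0.378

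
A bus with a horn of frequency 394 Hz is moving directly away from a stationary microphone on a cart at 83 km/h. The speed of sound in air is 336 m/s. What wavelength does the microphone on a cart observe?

83 km/h = 23.06 m/s.
Moving source, stationary observer: f' = f · v/(v + v_s) since the source is receding.
f' = 394 × 336/(336 + 23.06) ≈ 369 Hz.
λ' = v/f' = 336/368.701 ≈ 91.1 cm.

91.1 cm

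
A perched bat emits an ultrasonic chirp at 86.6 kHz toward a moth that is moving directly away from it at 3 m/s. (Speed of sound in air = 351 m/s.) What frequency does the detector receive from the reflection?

The moth first receives the wave as a moving observer: f₁ = f₀ · (v − u)/v = 86.6 × (351 − 3)/351 ≈ 85.9 kHz.
On reflection it acts as a source moving away from the stationary detector: f₂ = f₁ · v/(v + u) = 85.9 × 351/354 ≈ 85.1 kHz.
Equivalently f₂ = f₀ · (v − u)/(v + u).

85.1 kHz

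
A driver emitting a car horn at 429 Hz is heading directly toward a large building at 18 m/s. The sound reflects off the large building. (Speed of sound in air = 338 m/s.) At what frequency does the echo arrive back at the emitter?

477 Hz

The large building receives the sound from a moving source: f₁ = f₀ · v/(v − v_e) = 429 × 338/320 ≈ 453 Hz.
On the return leg the driver is a moving observer: f₂ = f₁ · (v + v_e)/v = 453 × 356/338 ≈ 477 Hz.
Equivalently f₂ = f₀ · (v + v_e)/(v − v_e).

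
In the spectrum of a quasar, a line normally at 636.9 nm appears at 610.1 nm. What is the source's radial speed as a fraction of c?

0.043

λ'/λ₀ = 0.9579 < 1 (blueshift), so the source is approaching.
λ'/λ₀ = √((1 − β)/(1 + β)) for an approaching source ⇒ β = (1 − r²)/(1 + r²) with r = λ'/λ₀.
β = (1 − 0.9176)/(1 + 0.9176) ≈ 0.043.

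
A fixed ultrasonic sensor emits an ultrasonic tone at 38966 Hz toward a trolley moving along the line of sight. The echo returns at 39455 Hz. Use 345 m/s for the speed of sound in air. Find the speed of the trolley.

2.15 m/s

Double Doppler shift off a moving reflector: f₂ = f₀ · (v + u)/(v − u) (u > 0 toward emitter).
Rearranging, u = v · (f₂ − f₀)/(f₂ + f₀) = 345 × 489/78421 ≈ 2.15 m/s.
So the trolley is moving at 2.15 m/s toward the emitter.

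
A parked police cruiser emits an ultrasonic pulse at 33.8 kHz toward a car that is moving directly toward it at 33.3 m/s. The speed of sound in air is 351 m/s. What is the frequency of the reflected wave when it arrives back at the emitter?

40.9 kHz

At the car (a moving observer), f₁ = f₀ · (v + u)/v = 33.8 × 384.3/351 ≈ 37.0 kHz.
The reflection then acts as a moving source: f₂ = f₁ · v/(v − u) ≈ 40.9 kHz.
Equivalently f₂ = f₀ · (v + u)/(v − u).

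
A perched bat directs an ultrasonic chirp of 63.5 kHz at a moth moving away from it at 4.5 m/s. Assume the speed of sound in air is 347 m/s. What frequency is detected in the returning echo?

At the moth (a moving observer), f₁ = f₀ · (v − u)/v = 63.5 × 342.5/347 ≈ 62.7 kHz.
On reflection it acts as a source moving away from the stationary detector: f₂ = f₁ · v/(v + u) = 62.7 × 347/351.5 ≈ 61.9 kHz.
Equivalently f₂ = f₀ · (v − u)/(v + u).

61.9 kHz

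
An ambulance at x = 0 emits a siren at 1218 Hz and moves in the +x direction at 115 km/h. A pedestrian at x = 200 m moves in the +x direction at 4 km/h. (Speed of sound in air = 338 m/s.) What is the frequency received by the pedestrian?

1341 Hz

115 km/h = 31.94 m/s; 4 km/h = 1.111 m/s.
The observer lies on the +x side, so the source is heading toward the observer and the observer is heading away from the source.
With source approaching and observer receding, f' = f · (v − v_o)/(v − v_s).
f' = 1218 × (338 − 1.111)/(338 − 31.94) = 1218 × 336.89/306.06 ≈ 1341 Hz.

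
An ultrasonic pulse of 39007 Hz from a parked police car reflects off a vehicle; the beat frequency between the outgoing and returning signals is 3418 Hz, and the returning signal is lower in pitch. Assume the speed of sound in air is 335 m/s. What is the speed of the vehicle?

Double Doppler shift off a moving reflector: f₂ = f₀ · (v + u)/(v − u) (u > 0 toward emitter).
Returning signal is lower, so f₂ = f₀ − Δf = 39007 − 3418 = 35589 Hz.
Rearranging, u = v · (f₂ − f₀)/(f₂ + f₀) = 335 × -3418/74596 ≈ -15.3 m/s.
So the vehicle is moving at 15.3 m/s away from the emitter.

15.3 m/s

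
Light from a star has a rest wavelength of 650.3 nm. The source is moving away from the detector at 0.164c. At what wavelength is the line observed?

767.3 nm

Relativistic Doppler for wavelength: λ' = λ₀ · √((1 + β)/(1 − β)).
λ' = 650.3 × √(1.1640/0.8360) = 650.3 × 1.17998 ≈ 767.3 nm.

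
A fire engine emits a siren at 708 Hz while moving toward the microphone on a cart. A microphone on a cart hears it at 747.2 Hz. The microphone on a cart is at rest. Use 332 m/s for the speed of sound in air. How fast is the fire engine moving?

17.4 m/s

f' = f · v/(v − v_s) ⇒ v_s = v · |1 − f/f'|.
v_s = 332 × |1 − 708/747.2| = 332 × 0.05246 ≈ 17.4 m/s.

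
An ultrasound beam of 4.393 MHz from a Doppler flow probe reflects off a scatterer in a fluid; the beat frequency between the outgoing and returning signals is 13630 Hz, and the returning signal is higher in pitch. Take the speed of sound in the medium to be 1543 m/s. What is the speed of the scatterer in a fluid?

Double Doppler shift off a moving reflector: f₂ = f₀ · (v + u)/(v − u) (u > 0 toward emitter).
Returning signal is higher, so f₂ = f₀ + Δf = 4393000 + 13630 = 4406630 Hz.
Rearranging, u = v · (f₂ − f₀)/(f₂ + f₀) = 1543 × 13630/8799630 ≈ 2.39 m/s.
So the scatterer in a fluid is moving at 2.39 m/s toward the emitter.

2.39 m/s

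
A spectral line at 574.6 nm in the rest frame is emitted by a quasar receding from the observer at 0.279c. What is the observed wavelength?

765.3 nm

Relativistic Doppler for wavelength: λ' = λ₀ · √((1 + β)/(1 − β)).
λ' = 574.6 × √(1.2790/0.7210) = 574.6 × 1.33189 ≈ 765.3 nm.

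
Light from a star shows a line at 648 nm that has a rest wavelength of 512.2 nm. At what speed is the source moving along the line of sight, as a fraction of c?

0.231

λ'/λ₀ = 1.2651 > 1 (redshift), so the source is receding.
λ'/λ₀ = √((1 + β)/(1 − β)) for a receding source ⇒ β = (r² − 1)/(r² + 1) with r = λ'/λ₀.
β = (1.6006 − 1)/(1.6006 + 1) ≈ 0.231.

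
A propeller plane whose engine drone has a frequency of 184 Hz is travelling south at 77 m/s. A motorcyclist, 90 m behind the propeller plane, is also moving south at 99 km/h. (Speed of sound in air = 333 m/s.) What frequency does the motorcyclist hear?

162 Hz

99 km/h = 27.5 m/s.
The motorcyclist is behind, so the propeller plane is moving away from it while the motorcyclist is moving toward the propeller plane.
General Doppler shift: f' = f · (v + v_o)/(v + v_s).
f' = 184 × (333 + 27.5)/(333 + 77) = 184 × 360.5/410 ≈ 162 Hz.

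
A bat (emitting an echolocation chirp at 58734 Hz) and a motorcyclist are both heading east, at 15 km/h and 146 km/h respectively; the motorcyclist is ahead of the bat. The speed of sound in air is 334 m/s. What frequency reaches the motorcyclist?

15 km/h = 4.167 m/s; 146 km/h = 40.56 m/s.
The motorcyclist is ahead, so the bat is moving toward it while the motorcyclist is moving away from the bat.
General Doppler shift: f' = f · (v − v_o)/(v − v_s).
f' = 58734 × (334 − 40.56)/(334 − 4.167) = 58734 × 293.44/329.83 ≈ 52254 Hz.

52254 Hz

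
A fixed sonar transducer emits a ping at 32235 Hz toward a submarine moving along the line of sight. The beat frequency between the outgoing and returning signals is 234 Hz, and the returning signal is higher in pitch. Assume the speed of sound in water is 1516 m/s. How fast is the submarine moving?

Double Doppler shift off a moving reflector: f₂ = f₀ · (v + u)/(v − u) (u > 0 toward emitter).
Returning signal is higher, so f₂ = f₀ + Δf = 32235 + 234 = 32469 Hz.
Rearranging, u = v · (f₂ − f₀)/(f₂ + f₀) = 1516 × 234/64704 ≈ 5.5 m/s.
So the submarine is moving at 5.5 m/s toward the emitter.

5.5 m/s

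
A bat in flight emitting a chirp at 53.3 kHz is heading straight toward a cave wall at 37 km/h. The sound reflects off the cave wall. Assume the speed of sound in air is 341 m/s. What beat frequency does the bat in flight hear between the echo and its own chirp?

3313 Hz

37 km/h = 10.28 m/s.
The cave wall receives the sound from a moving source: f₁ = f₀ · v/(v − v_e) = 53.3 × 341/330.72 ≈ 54.96 kHz.
On the return leg the bat in flight is a moving observer: f₂ = f₁ · (v + v_e)/v = 54.96 × 351.28/341 ≈ 56.61 kHz.
Beat against the emitted tone (with f₀ = 53300 Hz): |f₂ − f₀| = 2v_e·f₀/(v − v_e) = 2 × 10.28 × 53300/330.72 ≈ 3313 Hz.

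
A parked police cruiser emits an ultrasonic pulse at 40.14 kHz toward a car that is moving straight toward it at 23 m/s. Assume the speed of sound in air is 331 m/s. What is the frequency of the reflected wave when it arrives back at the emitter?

46.1 kHz

At the car (a moving observer), f₁ = f₀ · (v + u)/v = 40.14 × 354/331 ≈ 42.9 kHz.
The reflection then acts as a moving source: f₂ = f₁ · v/(v − u) ≈ 46.1 kHz.
Equivalently f₂ = f₀ · (v + u)/(v − u).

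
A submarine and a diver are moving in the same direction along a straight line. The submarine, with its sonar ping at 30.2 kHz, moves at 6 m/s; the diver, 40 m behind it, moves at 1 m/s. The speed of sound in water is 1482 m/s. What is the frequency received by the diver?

The diver is behind, so the submarine is moving away from it while the diver is moving toward the submarine.
General Doppler shift: f' = f · (v + v_o)/(v + v_s).
f' = 30.2 × (1482 + 1)/(1482 + 6) = 30.2 × 1483/1488 ≈ 30.1 kHz.

30.1 kHz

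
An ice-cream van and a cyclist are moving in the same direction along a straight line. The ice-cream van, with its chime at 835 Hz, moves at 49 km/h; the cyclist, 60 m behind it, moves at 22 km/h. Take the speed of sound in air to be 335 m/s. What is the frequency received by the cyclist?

817 Hz

49 km/h = 13.61 m/s; 22 km/h = 6.111 m/s.
The cyclist is behind, so the ice-cream van is moving away from it while the cyclist is moving toward the ice-cream van.
Both move, so f' = f · (v + v_o)/(v + v_s).
f' = 835 × (335 + 6.111)/(335 + 13.61) = 835 × 341.11/348.61 ≈ 817 Hz.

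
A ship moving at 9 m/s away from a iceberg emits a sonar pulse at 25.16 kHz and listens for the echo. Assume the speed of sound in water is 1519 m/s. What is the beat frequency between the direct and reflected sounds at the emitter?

296 Hz

The iceberg receives the sound from a moving source: f₁ = f₀ · v/(v + v_e) = 25.16 × 1519/1528 ≈ 25.012 kHz.
On the return leg the ship is a moving observer: f₂ = f₁ · (v − v_e)/v = 25.012 × 1510/1519 ≈ 24.864 kHz.
Equivalently f₂ = f₀ · (v − v_e)/(v + v_e).
Beat against the emitted tone (with f₀ = 25160 Hz): |f₂ − f₀| = 2v_e·f₀/(v + v_e) = 2 × 9 × 25160/1528 ≈ 296 Hz.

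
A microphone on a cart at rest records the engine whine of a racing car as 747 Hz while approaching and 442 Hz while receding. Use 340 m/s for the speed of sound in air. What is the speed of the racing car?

f₁/f₂ = (v + v_s)/(v − v_s), so v_s = v · (f₁ − f₂)/(f₁ + f₂).
v_s = 340 × (747 − 442)/(747 + 442) = 340 × 305/1189 ≈ 87 m/s.

87 m/s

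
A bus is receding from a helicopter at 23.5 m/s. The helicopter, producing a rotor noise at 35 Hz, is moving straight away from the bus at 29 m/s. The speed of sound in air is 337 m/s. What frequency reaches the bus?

30.0 Hz

General Doppler shift: f' = f · (v − v_o)/(v + v_s).
f' = 35 × (337 − 23.5)/(337 + 29) = 35 × 313.5/366 ≈ 30.0 Hz.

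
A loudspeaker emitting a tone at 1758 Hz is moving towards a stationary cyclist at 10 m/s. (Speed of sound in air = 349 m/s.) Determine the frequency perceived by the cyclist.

Only the source moves, toward the listener, so f' = f · v/(v − v_s).
f' = 1758 × 349/(349 − 10) = 1758 × 349/339 ≈ 1810 Hz.

1810 Hz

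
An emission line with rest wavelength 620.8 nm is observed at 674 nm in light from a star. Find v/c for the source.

λ'/λ₀ = 1.0857 > 1 (redshift), so the source is receding.
λ'/λ₀ = √((1 + β)/(1 − β)) for a receding source ⇒ β = (r² − 1)/(r² + 1) with r = λ'/λ₀.
β = (1.1787 − 1)/(1.1787 + 1) ≈ 0.082.

0.082c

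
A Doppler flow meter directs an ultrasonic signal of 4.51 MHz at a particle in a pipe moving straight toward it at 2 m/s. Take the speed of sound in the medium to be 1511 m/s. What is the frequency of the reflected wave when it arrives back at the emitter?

At the particle in a pipe (a moving observer), f₁ = f₀ · (v + u)/v = 4.51 × 1513/1511 ≈ 4.516 MHz.
On reflection it acts as a source moving toward the stationary detector: f₂ = f₁ · v/(v − u) = 4.516 × 1511/1509 ≈ 4.522 MHz.
Equivalently f₂ = f₀ · (v + u)/(v − u).

4.522 MHz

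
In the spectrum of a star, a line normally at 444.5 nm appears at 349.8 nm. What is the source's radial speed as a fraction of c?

0.235

λ'/λ₀ = 0.7870 < 1 (blueshift), so the source is approaching.
λ'/λ₀ = √((1 − β)/(1 + β)) for an approaching source ⇒ β = (1 − r²)/(1 + r²) with r = λ'/λ₀.
β = (1 − 0.6193)/(1 + 0.6193) ≈ 0.235.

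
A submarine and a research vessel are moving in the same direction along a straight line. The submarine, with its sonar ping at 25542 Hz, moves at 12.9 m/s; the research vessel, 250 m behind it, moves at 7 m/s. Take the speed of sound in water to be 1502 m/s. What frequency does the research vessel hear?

25443 Hz

The research vessel is behind, so the submarine is moving away from it while the research vessel is moving toward the submarine.
Both move, so f' = f · (v + v_o)/(v + v_s).
f' = 25542 × (1502 + 7)/(1502 + 12.9) = 25542 × 1509/1514.9 ≈ 25443 Hz.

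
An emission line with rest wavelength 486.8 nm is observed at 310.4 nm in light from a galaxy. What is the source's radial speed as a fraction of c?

λ'/λ₀ = 0.6376 < 1 (blueshift), so the source is approaching.
λ'/λ₀ = √((1 − β)/(1 + β)) for an approaching source ⇒ β = (1 − r²)/(1 + r²) with r = λ'/λ₀.
β = (1 − 0.4066)/(1 + 0.4066) ≈ 0.422.

0.422c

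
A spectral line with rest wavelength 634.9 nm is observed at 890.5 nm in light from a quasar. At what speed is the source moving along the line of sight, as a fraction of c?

λ'/λ₀ = 1.4026 > 1 (redshift), so the source is receding.
λ'/λ₀ = √((1 + β)/(1 − β)) for a receding source ⇒ β = (r² − 1)/(r² + 1) with r = λ'/λ₀.
β = (1.9672 − 1)/(1.9672 + 1) ≈ 0.326.

0.326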